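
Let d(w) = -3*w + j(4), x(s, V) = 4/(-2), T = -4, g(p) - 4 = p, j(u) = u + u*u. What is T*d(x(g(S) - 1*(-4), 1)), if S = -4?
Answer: -104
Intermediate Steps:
j(u) = u + u**2
g(p) = 4 + p
x(s, V) = -2 (x(s, V) = 4*(-1/2) = -2)
d(w) = 20 - 3*w (d(w) = -3*w + 4*(1 + 4) = -3*w + 4*5 = -3*w + 20 = 20 - 3*w)
T*d(x(g(S) - 1*(-4), 1)) = -4*(20 - 3*(-2)) = -4*(20 + 6) = -4*26 = -104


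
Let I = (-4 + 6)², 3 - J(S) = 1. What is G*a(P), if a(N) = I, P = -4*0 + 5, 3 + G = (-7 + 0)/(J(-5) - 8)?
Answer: -22/3 ≈ -7.3333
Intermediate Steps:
J(S) = 2 (J(S) = 3 - 1*1 = 3 - 1 = 2)
G = -11/6 (G = -3 + (-7 + 0)/(2 - 8) = -3 - 7/(-6) = -3 - 7*(-⅙) = -3 + 7/6 = -11/6 ≈ -1.8333)
P = 5 (P = 0 + 5 = 5)
I = 4 (I = 2² = 4)
a(N) = 4
G*a(P) = -11/6*4 = -22/3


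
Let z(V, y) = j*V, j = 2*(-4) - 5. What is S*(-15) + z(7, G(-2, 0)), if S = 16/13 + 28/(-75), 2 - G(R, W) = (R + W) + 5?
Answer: -6751/65 ≈ -103.86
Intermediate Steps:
j = -13 (j = -8 - 5 = -13)
G(R, W) = -3 - R - W (G(R, W) = 2 - ((R + W) + 5) = 2 - (5 + R + W) = 2 + (-5 - R - W) = -3 - R - W)
S = 836/975 (S = 16*(1/13) + 28*(-1/75) = 16/13 - 28/75 = 836/975 ≈ 0.85744)
z(V, y) = -13*V
S*(-15) + z(7, G(-2, 0)) = (836/975)*(-15) - 13*7 = -836/65 - 91 = -6751/65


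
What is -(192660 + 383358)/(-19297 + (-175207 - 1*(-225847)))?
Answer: -576018/31343 ≈ -18.378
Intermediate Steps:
-(192660 + 383358)/(-19297 + (-175207 - 1*(-225847))) = -576018/(-19297 + (-175207 + 225847)) = -576018/(-19297 + 50640) = -576018/31343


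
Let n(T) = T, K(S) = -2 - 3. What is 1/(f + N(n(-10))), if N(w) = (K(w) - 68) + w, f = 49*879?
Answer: 1/42988 ≈ 2.3262e-5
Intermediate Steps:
K(S) = -5
f = 43071
N(w) = -73 + w (N(w) = (-5 - 68) + w = -73 + w)
1/(f + N(n(-10))) = 1/(43071 + (-73 - 10)) = 1/(43071 - 83) = 1/42988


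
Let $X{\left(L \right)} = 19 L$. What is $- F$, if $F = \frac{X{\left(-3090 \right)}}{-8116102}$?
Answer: $- \frac{29355}{4058051} \approx -0.0072338$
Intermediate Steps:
$F = \frac{29355}{4058051}$ ($F = \frac{19 \left(-3090\right)}{-8116102} = \left(-58710\right) \left(- \frac{1}{8116102}\right) = \frac{29355}{4058051} \approx 0.0072338$)
$- F = \left(-1\right) \frac{29355}{4058051} = - \frac{29355}{4058051}$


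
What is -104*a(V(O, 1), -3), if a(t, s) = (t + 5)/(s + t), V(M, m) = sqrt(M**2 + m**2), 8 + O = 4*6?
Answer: -3536/31 - 104*sqrt(257)/31 ≈ -167.85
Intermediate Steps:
O = 16 (O = -8 + 4*6 = -8 + 24 = 16)
a(t, s) = (5 + t)/(s + t)
-104*a(V(O, 1), -3) = -104*(5 + sqrt(16**2 + 1**2))/(-3 + sqrt(16**2 + 1**2)) = -104*(5 + sqrt(256 + 1))/(-3 + sqrt(256 + 1)) = -104*(5 + sqrt(257))/(-3 + sqrt(257))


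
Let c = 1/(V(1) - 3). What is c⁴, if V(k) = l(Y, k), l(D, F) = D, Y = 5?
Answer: 1/16 ≈ 0.062500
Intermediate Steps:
V(k) = 5
c = ½ (c = 1/(5 - 3) = 1/2 = ½ ≈ 0.50000)
c⁴ = (½)⁴ = 1/16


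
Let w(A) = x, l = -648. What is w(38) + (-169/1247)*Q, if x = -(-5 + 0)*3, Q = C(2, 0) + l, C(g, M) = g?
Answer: 127879/1247 ≈ 102.55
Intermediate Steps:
Q = -646 (Q = 2 - 648 = -646)
x = 15 (x = -(-5)*3 = -1*(-15) = 15)
w(A) = 15
w(38) + (-169/1247)*Q = 15 - 169/1247*(-646) = 15 + 109174/1247 = 127879/1247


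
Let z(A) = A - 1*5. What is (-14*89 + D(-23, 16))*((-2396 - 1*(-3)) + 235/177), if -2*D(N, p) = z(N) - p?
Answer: 172717008/59 ≈ 2.9274e+6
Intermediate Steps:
z(A) = -5 + A (z(A) = A - 5 = -5 + A)
D(N, p) = 5/2 + p/2 - N/2 (D(N, p) = -((-5 + N) - p)/2 = -(-5 + N - p)/2 = 5/2 + p/2 - N/2)
(-14*89 + D(-23, 16))*((-2396 - 1*(-3)) + 235/177) = (-14*89 + (5/2 + (1/2)*16 - 1/2*(-23)))*((-2396 - 1*(-3)) + 235/177) = (-1246 + (5/2 + 8 + 23/2))*((-2396 + 3) + 235*(1/177)) = (-1246 + 22)*(-2393 + 235/177) = -1224*(-423326/177) = 172717008/59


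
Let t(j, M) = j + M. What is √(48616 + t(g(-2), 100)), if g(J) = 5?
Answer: √48721 ≈ 220.73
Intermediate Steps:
t(j, M) = M + j
√(48616 + t(g(-2), 100)) = √(48616 + (100 + 5)) = √(48616 + 105) = √48721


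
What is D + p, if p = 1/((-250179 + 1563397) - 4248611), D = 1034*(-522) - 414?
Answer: -1585587753667/2935393 ≈ -5.4016e+5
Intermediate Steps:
D = -540162 (D = -539748 - 414 = -540162)
p = -1/2935393 (p = 1/(1313218 - 4248611) = 1/(-2935393) = -1/2935393 ≈ -3.4067e-7)
D + p = -540162 - 1/2935393 = -1585587753667/2935393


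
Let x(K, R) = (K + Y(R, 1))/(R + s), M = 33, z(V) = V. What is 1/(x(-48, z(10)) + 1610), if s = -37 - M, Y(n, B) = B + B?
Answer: 30/48323 ≈ 0.00062082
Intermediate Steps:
Y(n, B) = 2*B
s = -70 (s = -37 - 1*33 = -37 - 33 = -70)
x(K, R) = (2 + K)/(-70 + R) (x(K, R) = (K + 2*1)/(R - 70) = (K + 2)/(-70 + R) = (2 + K)/(-70 + R))
1/(x(-48, z(10)) + 1610) = 1/((2 - 48)/(-70 + 10) + 1610) = 1/(-46/(-60) + 1610) = 1/(-1/60*(-46) + 1610) = 1/(23/30 + 1610) = 1/(48323/30) = 30/48323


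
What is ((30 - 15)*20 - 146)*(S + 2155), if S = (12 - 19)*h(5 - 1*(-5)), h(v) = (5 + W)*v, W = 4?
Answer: 234850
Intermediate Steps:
h(v) = 9*v (h(v) = (5 + 4)*v = 9*v)
S = -630 (S = (12 - 19)*(9*(5 - 1*(-5))) = -63*(5 + 5) = -63*10 = -7*90 = -630)
((30 - 15)*20 - 146)*(S + 2155) = ((30 - 15)*20 - 146)*(-630 + 2155) = (15*20 - 146)*1525 = (300 - 146)*1525 = 154*1525 = 234850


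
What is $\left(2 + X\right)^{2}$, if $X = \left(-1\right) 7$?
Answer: $25$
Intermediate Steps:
$X = -7$
$\left(2 + X\right)^{2} = \left(2 - 7\right)^{2} = \left(-5\right)^{2} = 25$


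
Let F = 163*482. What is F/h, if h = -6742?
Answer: -39283/3371 ≈ -11.653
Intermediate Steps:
F = 78566
F/h = 78566/(-6742) = 78566*(-1/6742) = -39283/3371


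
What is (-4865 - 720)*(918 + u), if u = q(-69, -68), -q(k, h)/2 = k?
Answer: -5897760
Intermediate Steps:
q(k, h) = -2*k
u = 138 (u = -2*(-69) = 138)
(-4865 - 720)*(918 + u) = (-4865 - 720)*(918 + 138) = -5585*1056 = -5897760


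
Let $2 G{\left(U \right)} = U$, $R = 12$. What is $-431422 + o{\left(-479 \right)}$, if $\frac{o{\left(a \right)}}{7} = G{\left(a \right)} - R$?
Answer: $- \frac{866365}{2} \approx -4.3318 \cdot 10^{5}$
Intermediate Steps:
$G{\left(U \right)} = \frac{U}{2}$
$o{\left(a \right)} = -84 + \frac{7 a}{2}$ ($o{\left(a \right)} = 7 \left(\frac{a}{2} - 12\right) = 7 \left(-12 + \frac{a}{2}\right) = -84 + \frac{7 a}{2}$)
$-431422 + o{\left(-479 \right)} = -431422 + \left(-84 + \frac{7}{2} \left(-479\right)\right) = -431422 - \frac{3521}{2} = - \frac{866365}{2}$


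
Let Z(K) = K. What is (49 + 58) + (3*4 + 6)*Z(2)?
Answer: 143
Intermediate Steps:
(49 + 58) + (3*4 + 6)*Z(2) = (49 + 58) + (3*4 + 6)*2 = 107 + (12 + 6)*2 = 107 + 18*2 = 107 + 36 = 143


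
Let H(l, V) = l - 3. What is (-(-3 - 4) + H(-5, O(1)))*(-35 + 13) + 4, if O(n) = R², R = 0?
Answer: 26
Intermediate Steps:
O(n) = 0 (O(n) = 0² = 0)
H(l, V) = -3 + l
(-(-3 - 4) + H(-5, O(1)))*(-35 + 13) + 4 = (-(-3 - 4) + (-3 - 5))*(-35 + 13) + 4 = (-1*(-7) - 8)*(-22) + 4 = (7 - 8)*(-22) + 4 = -1*(-22) + 4 = 22 + 4 = 26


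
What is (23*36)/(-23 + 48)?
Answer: 828/25 ≈ 33.120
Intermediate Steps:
(23*36)/(-23 + 48) = 828/25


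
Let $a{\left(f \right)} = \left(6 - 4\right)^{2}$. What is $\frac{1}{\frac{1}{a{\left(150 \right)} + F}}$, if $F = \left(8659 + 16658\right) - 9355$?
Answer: $15966$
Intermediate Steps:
$a{\left(f \right)} = 4$ ($a{\left(f \right)} = 2^{2} = 4$)
$F = 15962$ ($F = 25317 - 9355 = 15962$)
$\frac{1}{\frac{1}{a{\left(150 \right)} + F}} = \frac{1}{\frac{1}{4 + 15962}} = \frac{1}{\frac{1}{15966}} = 15966$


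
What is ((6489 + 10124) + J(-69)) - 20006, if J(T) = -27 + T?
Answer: -3489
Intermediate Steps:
((6489 + 10124) + J(-69)) - 20006 = ((6489 + 10124) + (-27 - 69)) - 20006 = (16613 - 96) - 20006 = 16517 - 20006 = -3489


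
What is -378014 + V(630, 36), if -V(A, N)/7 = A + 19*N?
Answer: -387212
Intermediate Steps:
V(A, N) = -133*N - 7*A (V(A, N) = -7*(A + 19*N) = -133*N - 7*A)
-378014 + V(630, 36) = -378014 + (-133*36 - 7*630) = -378014 + (-4788 - 4410) = -378014 - 9198 = -387212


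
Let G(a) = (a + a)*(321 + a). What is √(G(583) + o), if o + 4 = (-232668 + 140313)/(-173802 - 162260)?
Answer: 5*√4761724368186106/336062 ≈ 1026.7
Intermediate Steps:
G(a) = 2*a*(321 + a) (G(a) = (2*a)*(321 + a) = 2*a*(321 + a))
o = -1251893/336062 (o = -4 + (-232668 + 140313)/(-173802 - 162260) = -4 - 92355/(-336062) = -4 - 92355*(-1/336062) = -4 + 92355/336062 = -1251893/336062 ≈ -3.7252)
√(G(583) + o) = √(2*583*(321 + 583) - 1251893/336062) = √(2*583*904 - 1251893/336062) = √(1054064 - 1251893/336062) = √(354229604075/336062) = 5*√4761724368186106/336062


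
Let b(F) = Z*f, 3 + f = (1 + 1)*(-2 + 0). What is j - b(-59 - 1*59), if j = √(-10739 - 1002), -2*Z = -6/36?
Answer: 7/12 + I*√11741 ≈ 0.58333 + 108.36*I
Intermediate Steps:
Z = 1/12 (Z = -(-3)/36 = -½*(-⅙) = 1/12 ≈ 0.083333)
f = -7 (f = -3 + (1 + 1)*(-2 + 0) = -3 + 2*(-2) = -3 - 4 = -7)
b(F) = -7/12 (b(F) = (1/12)*(-7) = -7/12)
j = I*√11741 (j = √(-11741) = I*√11741 ≈ 108.36*I)
j - b(-59 - 1*59) = I*√11741 - 1*(-7/12) = I*√11741 + 7/12 = 7/12 + I*√11741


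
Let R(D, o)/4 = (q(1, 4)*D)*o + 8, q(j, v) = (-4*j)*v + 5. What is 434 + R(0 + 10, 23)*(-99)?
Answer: 999146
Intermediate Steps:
q(j, v) = 5 - 4*j*v (q(j, v) = -4*j*v + 5 = 5 - 4*j*v)
R(D, o) = 32 - 44*D*o (R(D, o) = 4*(((5 - 4*1*4)*D)*o + 8) = 4*(((5 - 16)*D)*o + 8) = 4*((-11*D)*o + 8) = 4*(-11*D*o + 8) = 4*(8 - 11*D*o) = 32 - 44*D*o)
434 + R(0 + 10, 23)*(-99) = 434 + (32 - 44*(0 + 10)*23)*(-99) = 434 + (32 - 44*10*23)*(-99) = 434 + (32 - 10120)*(-99) = 434 - 10088*(-99) = 434 + 998712 = 999146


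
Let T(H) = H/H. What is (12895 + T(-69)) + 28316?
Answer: 41212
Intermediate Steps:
T(H) = 1
(12895 + T(-69)) + 28316 = (12895 + 1) + 28316 = 12896 + 28316 = 41212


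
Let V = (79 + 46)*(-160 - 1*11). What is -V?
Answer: 21375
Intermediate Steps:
V = -21375 (V = 125*(-160 - 11) = 125*(-171) = -21375)
-V = -1*(-21375) = 21375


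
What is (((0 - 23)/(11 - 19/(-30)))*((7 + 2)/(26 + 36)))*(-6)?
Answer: 18630/10819 ≈ 1.7220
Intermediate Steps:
(((0 - 23)/(11 - 19/(-30)))*((7 + 2)/(26 + 36)))*(-6) = ((-23/(11 - 19*(-1/30)))*(9/62))*(-6) = ((-23/(11 + 19/30))*(9*(1/62)))*(-6) = (-23/349/30*(9/62))*(-6) = (-23*30/349*(9/62))*(-6) = -690/349*9/62*(-6) = -3105/10819*(-6) = 18630/10819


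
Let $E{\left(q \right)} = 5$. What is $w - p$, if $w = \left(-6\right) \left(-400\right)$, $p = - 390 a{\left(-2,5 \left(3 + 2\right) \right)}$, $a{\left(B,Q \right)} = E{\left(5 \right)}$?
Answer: $4350$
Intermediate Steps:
$a{\left(B,Q \right)} = 5$
$p = -1950$ ($p = \left(-390\right) 5 = -1950$)
$w = 2400$
$w - p = 2400 - -1950 = 2400 + 1950 = 4350$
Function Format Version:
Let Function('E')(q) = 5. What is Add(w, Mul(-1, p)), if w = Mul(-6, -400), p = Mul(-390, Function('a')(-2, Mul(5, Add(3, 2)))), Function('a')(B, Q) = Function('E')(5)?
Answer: 4350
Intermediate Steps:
Function('a')(B, Q) = 5
p = -1950 (p = Mul(-390, 5) = -1950)
w = 2400
Add(w, Mul(-1, p)) = Add(2400, Mul(-1, -1950)) = Add(2400, 1950) = 4350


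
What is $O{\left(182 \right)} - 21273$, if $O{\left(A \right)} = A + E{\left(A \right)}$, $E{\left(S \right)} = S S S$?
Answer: $6007477$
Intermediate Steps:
$E{\left(S \right)} = S^{3}$ ($E{\left(S \right)} = S S^{2} = S^{3}$)
$O{\left(A \right)} = A + A^{3}$
$O{\left(182 \right)} - 21273 = \left(182 + 182^{3}\right) - 21273 = \left(182 + 6028568\right) - 21273 = 6028750 - 21273 = 6007477$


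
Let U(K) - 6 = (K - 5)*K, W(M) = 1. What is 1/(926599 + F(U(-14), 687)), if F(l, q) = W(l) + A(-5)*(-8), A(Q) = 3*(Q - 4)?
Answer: 1/926816 ≈ 1.0790e-6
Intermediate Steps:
U(K) = 6 + K*(-5 + K) (U(K) = 6 + (K - 5)*K = 6 + (-5 + K)*K = 6 + K*(-5 + K))
A(Q) = -12 + 3*Q (A(Q) = 3*(-4 + Q) = -12 + 3*Q)
F(l, q) = 217 (F(l, q) = 1 + (-12 + 3*(-5))*(-8) = 1 + (-12 - 15)*(-8) = 1 - 27*(-8) = 1 + 216 = 217)
1/(926599 + F(U(-14), 687)) = 1/(926599 + 217) = 1/926816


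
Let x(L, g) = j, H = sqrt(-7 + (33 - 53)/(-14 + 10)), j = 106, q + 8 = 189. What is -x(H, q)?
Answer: -106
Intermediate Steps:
q = 181 (q = -8 + 189 = 181)
H = I*sqrt(2) (H = sqrt(-7 - 20/(-4)) = sqrt(-7 - 20*(-1/4)) = sqrt(-7 + 5) = sqrt(-2) = I*sqrt(2) ≈ 1.4142*I)
x(L, g) = 106
-x(H, q) = -1*106 = -106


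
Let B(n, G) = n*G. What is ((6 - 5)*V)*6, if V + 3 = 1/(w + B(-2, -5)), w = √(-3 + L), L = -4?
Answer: 6*(-3*√7 + 29*I)/(√7 - 10*I) ≈ -17.439 - 0.14836*I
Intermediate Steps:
B(n, G) = G*n
w = I*√7 (w = √(-3 - 4) = √(-7) = I*√7 ≈ 2.6458*I)
V = -3 + 1/(10 + I*√7) (V = -3 + 1/(I*√7 - 5*(-2)) = -3 + 1/(I*√7 + 10) = -3 + 1/(10 + I*√7) ≈ -2.9065 - 0.024727*I)
((6 - 5)*V)*6 = ((6 - 5)*((-3*√7 + 29*I)/(√7 - 10*I)))*6 = (1*((-3*√7 + 29*I)/(√7 - 10*I)))*6 = ((-3*√7 + 29*I)/(√7 - 10*I))*6 = 6*(-3*√7 + 29*I)/(√7 - 10*I)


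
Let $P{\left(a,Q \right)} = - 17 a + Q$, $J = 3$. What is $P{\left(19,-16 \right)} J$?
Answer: $-1017$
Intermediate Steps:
$P{\left(a,Q \right)} = Q - 17 a$
$P{\left(19,-16 \right)} J = \left(-16 - 323\right) 3 = \left(-339\right) 3 = -1017$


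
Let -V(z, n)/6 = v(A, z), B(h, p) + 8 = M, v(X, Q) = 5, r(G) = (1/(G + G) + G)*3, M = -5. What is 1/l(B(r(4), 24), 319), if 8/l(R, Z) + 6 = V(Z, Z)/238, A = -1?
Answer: -729/952 ≈ -0.76576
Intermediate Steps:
r(G) = 3*G + 3/(2*G) (r(G) = (1/(2*G) + G)*3 = (G + 1/(2*G))*3 = 3*G + 3/(2*G))
B(h, p) = -13 (B(h, p) = -8 - 5 = -13)
V(z, n) = -30 (V(z, n) = -6*5 = -30)
l(R, Z) = -952/729 (l(R, Z) = 8/(-6 - 30/238) = 8/(-6 - 30*1/238) = 8/(-6 - 15/119) = 8/(-729/119) = 8*(-119/729) = -952/729)
1/l(B(r(4), 24), 319) = 1/(-952/729) = -729/952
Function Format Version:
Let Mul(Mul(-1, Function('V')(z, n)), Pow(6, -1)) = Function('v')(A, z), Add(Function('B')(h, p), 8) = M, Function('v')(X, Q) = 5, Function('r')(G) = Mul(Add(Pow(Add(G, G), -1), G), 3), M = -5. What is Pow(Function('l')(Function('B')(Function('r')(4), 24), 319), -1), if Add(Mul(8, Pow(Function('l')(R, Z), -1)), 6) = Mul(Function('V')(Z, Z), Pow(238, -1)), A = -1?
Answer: Rational(-729, 952) ≈ -0.76576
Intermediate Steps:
Function('r')(G) = Add(Mul(3, G), Mul(Rational(3, 2), Pow(G, -1))) (Function('r')(G) = Mul(Add(Pow(Mul(2, G), -1), G), 3) = Mul(Add(Mul(Rational(1, 2), Pow(G, -1)), G), 3) = Mul(Add(G, Mul(Rational(1, 2), Pow(G, -1))), 3) = Add(Mul(3, G), Mul(Rational(3, 2), Pow(G, -1))))
Function('B')(h, p) = -13 (Function('B')(h, p) = Add(-8, -5) = -13)
Function('V')(z, n) = -30 (Function('V')(z, n) = Mul(-6, 5) = -30)
Function('l')(R, Z) = Rational(-952, 729) (Function('l')(R, Z) = Mul(8, Pow(Add(-6, Mul(-30, Pow(238, -1))), -1)) = Mul(8, Pow(Add(-6, Mul(-30, Rational(1, 238))), -1)) = Mul(8, Pow(Add(-6, Rational(-15, 119)), -1)) = Mul(8, Pow(Rational(-729, 119), -1)) = Mul(8, Rational(-119, 729)) = Rational(-952, 729))
Pow(Function('l')(Function('B')(Function('r')(4), 24), 319), -1) = Pow(Rational(-952, 729), -1) = Rational(-729, 952)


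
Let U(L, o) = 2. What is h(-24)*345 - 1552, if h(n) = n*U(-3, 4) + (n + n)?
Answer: -34672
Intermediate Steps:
h(n) = 4*n (h(n) = n*2 + (n + n) = 2*n + 2*n = 4*n)
h(-24)*345 - 1552 = (4*(-24))*345 - 1552 = -96*345 - 1552 = -33120 - 1552 = -34672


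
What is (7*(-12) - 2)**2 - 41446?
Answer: -34050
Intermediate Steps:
(7*(-12) - 2)**2 - 41446 = (-84 - 2)**2 - 41446 = (-86)**2 - 41446 = 7396 - 41446 = -34050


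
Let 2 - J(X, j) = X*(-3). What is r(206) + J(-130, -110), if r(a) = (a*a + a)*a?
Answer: 8783864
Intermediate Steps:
J(X, j) = 2 + 3*X (J(X, j) = 2 - X*(-3) = 2 - (-3)*X = 2 + 3*X)
r(a) = a*(a + a**2) (r(a) = (a**2 + a)*a = (a + a**2)*a = a*(a + a**2))
r(206) + J(-130, -110) = 206**2*(1 + 206) + (2 + 3*(-130)) = 42436*207 + (2 - 390) = 8784252 - 388 = 8783864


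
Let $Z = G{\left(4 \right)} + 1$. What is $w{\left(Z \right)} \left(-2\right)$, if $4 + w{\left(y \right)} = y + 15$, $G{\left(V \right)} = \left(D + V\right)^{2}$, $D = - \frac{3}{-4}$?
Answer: $- \frac{553}{8} \approx -69.125$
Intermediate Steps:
$D = \frac{3}{4}$ ($D = \left(-3\right) \left(- \frac{1}{4}\right) = \frac{3}{4} \approx 0.75$)
$G{\left(V \right)} = \left(\frac{3}{4} + V\right)^{2}$
$Z = \frac{377}{16}$ ($Z = \frac{\left(3 + 4 \cdot 4\right)^{2}}{16} + 1 = \frac{\left(3 + 16\right)^{2}}{16} + 1 = \frac{19^{2}}{16} + 1 = \frac{1}{16} \cdot 361 + 1 = \frac{361}{16} + 1 = \frac{377}{16} \approx 23.563$)
$w{\left(y \right)} = 11 + y$ ($w{\left(y \right)} = -4 + \left(y + 15\right) = -4 + \left(15 + y\right) = 11 + y$)
$w{\left(Z \right)} \left(-2\right) = \left(11 + \frac{377}{16}\right) \left(-2\right) = \frac{553}{16} \left(-2\right) = - \frac{553}{8}$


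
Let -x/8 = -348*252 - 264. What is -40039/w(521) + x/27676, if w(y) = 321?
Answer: -220559521/2220999 ≈ -99.306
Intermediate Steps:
x = 703680 (x = -8*(-348*252 - 264) = -8*(-87696 - 264) = -8*(-87960) = 703680)
-40039/w(521) + x/27676 = -40039/321 + 703680/27676 = -40039*1/321 + 703680*(1/27676) = -40039/321 + 175920/6919 = -220559521/2220999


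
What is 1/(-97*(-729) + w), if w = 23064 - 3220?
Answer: 1/90557 ≈ 1.1043e-5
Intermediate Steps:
w = 19844
1/(-97*(-729) + w) = 1/(-97*(-729) + 19844) = 1/(70713 + 19844) = 1/90557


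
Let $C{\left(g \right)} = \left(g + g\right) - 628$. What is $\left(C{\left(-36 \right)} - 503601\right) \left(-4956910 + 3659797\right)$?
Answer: $654135383013$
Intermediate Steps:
$C{\left(g \right)} = -628 + 2 g$ ($C{\left(g \right)} = 2 g - 628 = -628 + 2 g$)
$\left(C{\left(-36 \right)} - 503601\right) \left(-4956910 + 3659797\right) = \left(\left(-628 + 2 \left(-36\right)\right) - 503601\right) \left(-4956910 + 3659797\right) = \left(\left(-628 - 72\right) - 503601\right) \left(-1297113\right) = \left(-700 - 503601\right) \left(-1297113\right) = \left(-504301\right) \left(-1297113\right) = 654135383013$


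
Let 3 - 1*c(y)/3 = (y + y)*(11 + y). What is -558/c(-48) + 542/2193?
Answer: 777152/2594319 ≈ 0.29956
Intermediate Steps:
c(y) = 9 - 6*y*(11 + y) (c(y) = 9 - 3*(y + y)*(11 + y) = 9 - 3*2*y*(11 + y) = 9 - 6*y*(11 + y))
-558/c(-48) + 542/2193 = -558/(9 - 66*(-48) - 6*(-48)²) + 542/2193 = -558/(9 + 3168 - 6*2304) + 542*(1/2193) = -558/(9 + 3168 - 13824) + 542/2193 = -558/(-10647) + 542/2193 = -558*(-1/10647) + 542/2193 = 62/1183 + 542/2193 = 777152/2594319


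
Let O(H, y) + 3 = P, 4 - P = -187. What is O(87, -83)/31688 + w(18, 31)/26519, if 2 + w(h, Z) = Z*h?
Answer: 5651025/210083518 ≈ 0.026899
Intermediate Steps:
P = 191 (P = 4 - 1*(-187) = 4 + 187 = 191)
O(H, y) = 188 (O(H, y) = -3 + 191 = 188)
w(h, Z) = -2 + Z*h
O(87, -83)/31688 + w(18, 31)/26519 = 188/31688 + (-2 + 31*18)/26519 = 188*(1/31688) + (-2 + 558)*(1/26519) = 47/7922 + 556*(1/26519) = 47/7922 + 556/26519 = 5651025/210083518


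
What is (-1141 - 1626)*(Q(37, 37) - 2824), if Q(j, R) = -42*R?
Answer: 12113926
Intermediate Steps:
(-1141 - 1626)*(Q(37, 37) - 2824) = (-1141 - 1626)*(-42*37 - 2824) = -2767*(-1554 - 2824) = -2767*(-4378) = 12113926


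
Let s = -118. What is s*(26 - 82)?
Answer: 6608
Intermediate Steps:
s*(26 - 82) = -118*(26 - 82) = -118*(-56) = 6608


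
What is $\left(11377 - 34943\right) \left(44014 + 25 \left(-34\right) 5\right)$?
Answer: $-937078424$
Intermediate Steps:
$\left(11377 - 34943\right) \left(44014 + 25 \left(-34\right) 5\right) = - 23566 \left(44014 - 4250\right) = \left(-23566\right) 39764 = -937078424$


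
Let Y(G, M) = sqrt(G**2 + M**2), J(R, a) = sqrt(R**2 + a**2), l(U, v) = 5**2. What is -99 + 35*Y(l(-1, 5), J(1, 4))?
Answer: -99 + 35*sqrt(642) ≈ 787.82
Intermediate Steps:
l(U, v) = 25
-99 + 35*Y(l(-1, 5), J(1, 4)) = -99 + 35*sqrt(25**2 + (sqrt(1**2 + 4**2))**2) = -99 + 35*sqrt(625 + (sqrt(1 + 16))**2) = -99 + 35*sqrt(625 + (sqrt(17))**2) = -99 + 35*sqrt(625 + 17) = -99 + 35*sqrt(642)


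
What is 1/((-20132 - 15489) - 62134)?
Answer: -1/97755 ≈ -1.0230e-5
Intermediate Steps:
1/((-20132 - 15489) - 62134) = 1/(-35621 - 62134) = 1/(-97755) = -1/97755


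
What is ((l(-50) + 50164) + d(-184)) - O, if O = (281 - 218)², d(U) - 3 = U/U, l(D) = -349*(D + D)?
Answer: 81099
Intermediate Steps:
l(D) = -698*D
d(U) = 4 (d(U) = 3 + U/U = 3 + 1 = 4)
O = 3969 (O = 63² = 3969)
((l(-50) + 50164) + d(-184)) - O = ((-698*(-50) + 50164) + 4) - 1*3969 = ((34900 + 50164) + 4) - 3969 = (85064 + 4) - 3969 = 85068 - 3969 = 81099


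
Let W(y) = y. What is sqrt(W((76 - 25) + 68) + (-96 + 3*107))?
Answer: 2*sqrt(86) ≈ 18.547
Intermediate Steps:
sqrt(W((76 - 25) + 68) + (-96 + 3*107)) = sqrt(((76 - 25) + 68) + (-96 + 3*107)) = sqrt((51 + 68) + (-96 + 321)) = sqrt(119 + 225) = sqrt(344) = 2*sqrt(86)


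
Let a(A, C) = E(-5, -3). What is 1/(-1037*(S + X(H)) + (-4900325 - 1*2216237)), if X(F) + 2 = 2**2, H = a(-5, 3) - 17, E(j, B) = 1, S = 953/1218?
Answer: -1218/8671486909 ≈ -1.4046e-7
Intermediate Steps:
S = 953/1218 (S = 953*(1/1218) = 953/1218 ≈ 0.78243)
a(A, C) = 1
H = -16 (H = 1 - 17 = -16)
X(F) = 2 (X(F) = -2 + 2**2 = -2 + 4 = 2)
1/(-1037*(S + X(H)) + (-4900325 - 1*2216237)) = 1/(-1037*(953/1218 + 2) + (-4900325 - 1*2216237)) = 1/(-1037*3389/1218 + (-4900325 - 2216237)) = 1/(-3514393/1218 - 7116562) = 1/(-8671486909/1218) = -1218/8671486909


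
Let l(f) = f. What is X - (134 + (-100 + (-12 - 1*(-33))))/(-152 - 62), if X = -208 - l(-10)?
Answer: -42317/214 ≈ -197.74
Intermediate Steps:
X = -198 (X = -208 - 1*(-10) = -208 + 10 = -198)
X - (134 + (-100 + (-12 - 1*(-33))))/(-152 - 62) = -198 - (134 + (-100 + (-12 - 1*(-33))))/(-152 - 62) = -198 - (134 + (-100 + (-12 + 33)))/(-214) = -198 - (134 + (-100 + 21))*(-1)/214 = -198 - (134 - 79)*(-1)/214 = -198 - 55*(-1)/214 = -198 - 1*(-55/214) = -198 + 55/214 = -42317/214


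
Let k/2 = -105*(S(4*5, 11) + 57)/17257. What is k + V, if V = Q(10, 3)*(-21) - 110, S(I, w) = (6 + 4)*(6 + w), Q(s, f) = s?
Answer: -5569910/17257 ≈ -322.76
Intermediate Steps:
S(I, w) = 60 + 10*w (S(I, w) = 10*(6 + w) = 60 + 10*w)
V = -320 (V = 10*(-21) - 110 = -210 - 110 = -320)
k = -47670/17257 (k = 2*(-105*((60 + 10*11) + 57)/17257) = 2*(-105*((60 + 110) + 57)*(1/17257)) = 2*(-105*(170 + 57)*(1/17257)) = 2*(-105*227*(1/17257)) = 2*(-23835*1/17257) = 2*(-23835/17257) = -47670/17257 ≈ -2.7624)
k + V = -47670/17257 - 320 = -5569910/17257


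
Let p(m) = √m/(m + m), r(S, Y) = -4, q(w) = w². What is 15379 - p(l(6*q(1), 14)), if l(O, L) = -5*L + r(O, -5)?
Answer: 15379 + I*√74/148 ≈ 15379.0 + 0.058124*I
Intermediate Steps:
l(O, L) = -4 - 5*L (l(O, L) = -5*L - 4 = -4 - 5*L)
p(m) = 1/(2*√m) (p(m) = √m/((2*m)) = (1/(2*m))*√m = 1/(2*√m))
15379 - p(l(6*q(1), 14)) = 15379 - 1/(2*√(-4 - 5*14)) = 15379 - 1/(2*√(-4 - 70)) = 15379 - 1/(2*√(-74)) = 15379 - (-I*√74/74)/2 = 15379 - (-1)*I*√74/148 = 15379 + I*√74/148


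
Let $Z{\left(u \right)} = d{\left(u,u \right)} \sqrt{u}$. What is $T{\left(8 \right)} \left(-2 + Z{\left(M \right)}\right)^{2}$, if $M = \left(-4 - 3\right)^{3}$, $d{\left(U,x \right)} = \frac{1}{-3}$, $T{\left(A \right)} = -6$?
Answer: $\frac{614}{3} - 56 i \sqrt{7} \approx 204.67 - 148.16 i$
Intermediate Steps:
$d{\left(U,x \right)} = - \frac{1}{3}$
$M = -343$ ($M = \left(-7\right)^{3} = -343$)
$Z{\left(u \right)} = - \frac{\sqrt{u}}{3}$
$T{\left(8 \right)} \left(-2 + Z{\left(M \right)}\right)^{2} = - 6 \left(-2 - \frac{\sqrt{-343}}{3}\right)^{2} = - 6 \left(-2 - \frac{7 i \sqrt{7}}{3}\right)^{2}$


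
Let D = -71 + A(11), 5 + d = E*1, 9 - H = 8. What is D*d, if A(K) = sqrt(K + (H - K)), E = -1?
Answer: 420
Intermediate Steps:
H = 1 (H = 9 - 1*8 = 9 - 8 = 1)
A(K) = 1 (A(K) = sqrt(K + (1 - K)) = sqrt(1) = 1)
d = -6 (d = -5 - 1*1 = -5 - 1 = -6)
D = -70 (D = -71 + 1 = -70)
D*d = -70*(-6) = 420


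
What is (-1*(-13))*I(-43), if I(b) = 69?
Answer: 897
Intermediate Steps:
(-1*(-13))*I(-43) = -1*(-13)*69 = 13*69 = 897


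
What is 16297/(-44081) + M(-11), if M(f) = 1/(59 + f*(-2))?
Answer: -1275976/3570561 ≈ -0.35736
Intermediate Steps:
M(f) = 1/(59 - 2*f)
16297/(-44081) + M(-11) = 16297/(-44081) - 1/(-59 + 2*(-11)) = 16297*(-1/44081) - 1/(-59 - 22) = -16297/44081 - 1/(-81) = -16297/44081 - 1*(-1/81) = -16297/44081 + 1/81 = -1275976/3570561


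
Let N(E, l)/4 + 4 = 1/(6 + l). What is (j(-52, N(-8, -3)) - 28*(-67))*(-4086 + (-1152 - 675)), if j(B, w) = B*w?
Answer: -15602436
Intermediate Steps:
N(E, l) = -16 + 4/(6 + l)
(j(-52, N(-8, -3)) - 28*(-67))*(-4086 + (-1152 - 675)) = (-208*(-23 - 4*(-3))/(6 - 3) - 28*(-67))*(-4086 + (-1152 - 675)) = (-208*(-23 + 12)/3 + 1876)*(-4086 - 1827) = (-208*(-11)/3 + 1876)*(-5913) = (-52*(-44/3) + 1876)*(-5913) = (2288/3 + 1876)*(-5913) = (7916/3)*(-5913) = -15602436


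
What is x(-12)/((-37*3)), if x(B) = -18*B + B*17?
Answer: -4/37 ≈ -0.10811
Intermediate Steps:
x(B) = -B (x(B) = -18*B + 17*B = -B)
x(-12)/((-37*3)) = (-1*(-12))/((-37*3)) = 12/(-111) = 12*(-1/111) = -4/37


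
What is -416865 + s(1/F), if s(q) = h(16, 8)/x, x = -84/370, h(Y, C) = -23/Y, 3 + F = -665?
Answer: -280129025/672 ≈ -4.1686e+5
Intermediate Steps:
F = -668 (F = -3 - 665 = -668)
x = -42/185 (x = -84*1/370 = -42/185 ≈ -0.22703)
s(q) = 4255/672 (s(q) = (-23/16)/(-42/185) = -23*1/16*(-185/42) = -23/16*(-185/42) = 4255/672)
-416865 + s(1/F) = -416865 + 4255/672 = -280129025/672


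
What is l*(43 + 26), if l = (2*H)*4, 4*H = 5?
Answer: 690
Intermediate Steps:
H = 5/4 (H = (¼)*5 = 5/4 ≈ 1.2500)
l = 10 (l = (2*(5/4))*4 = (5/2)*4 = 10)
l*(43 + 26) = 10*(43 + 26) = 10*69 = 690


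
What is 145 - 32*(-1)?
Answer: 177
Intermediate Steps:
145 - 32*(-1) = 145 + 32 = 177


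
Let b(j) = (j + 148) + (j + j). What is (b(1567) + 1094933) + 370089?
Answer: 1469871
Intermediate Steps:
b(j) = 148 + 3*j (b(j) = (148 + j) + 2*j = 148 + 3*j)
(b(1567) + 1094933) + 370089 = ((148 + 3*1567) + 1094933) + 370089 = ((148 + 4701) + 1094933) + 370089 = (4849 + 1094933) + 370089 = 1099782 + 370089 = 1469871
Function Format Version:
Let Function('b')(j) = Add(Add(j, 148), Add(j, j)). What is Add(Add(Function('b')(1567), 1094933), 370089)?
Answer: 1469871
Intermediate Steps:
Function('b')(j) = Add(148, Mul(3, j)) (Function('b')(j) = Add(Add(148, j), Mul(2, j)) = Add(148, Mul(3, j)))
Add(Add(Function('b')(1567), 1094933), 370089) = Add(Add(Add(148, Mul(3, 1567)), 1094933), 370089) = Add(Add(Add(148, 4701), 1094933), 370089) = Add(Add(4849, 1094933), 370089) = Add(1099782, 370089) = 1469871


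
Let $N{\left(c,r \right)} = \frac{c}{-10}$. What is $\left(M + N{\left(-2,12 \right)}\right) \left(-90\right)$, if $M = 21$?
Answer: $-1908$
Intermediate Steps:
$N{\left(c,r \right)} = - \frac{c}{10}$ ($N{\left(c,r \right)} = c \left(- \frac{1}{10}\right) = - \frac{c}{10}$)
$\left(M + N{\left(-2,12 \right)}\right) \left(-90\right) = \left(21 - - \frac{1}{5}\right) \left(-90\right) = \left(21 + \frac{1}{5}\right) \left(-90\right) = \frac{106}{5} \left(-90\right) = -1908$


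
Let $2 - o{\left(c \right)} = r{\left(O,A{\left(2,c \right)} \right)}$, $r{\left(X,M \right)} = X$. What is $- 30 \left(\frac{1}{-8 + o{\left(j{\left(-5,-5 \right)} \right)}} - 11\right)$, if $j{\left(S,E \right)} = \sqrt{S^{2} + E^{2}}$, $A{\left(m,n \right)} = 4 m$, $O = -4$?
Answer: $345$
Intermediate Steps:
$j{\left(S,E \right)} = \sqrt{E^{2} + S^{2}}$
$o{\left(c \right)} = 6$ ($o{\left(c \right)} = 2 - -4 = 2 + 4 = 6$)
$- 30 \left(\frac{1}{-8 + o{\left(j{\left(-5,-5 \right)} \right)}} - 11\right) = - 30 \left(\frac{1}{-8 + 6} - 11\right) = - 30 \left(\frac{1}{-2} - 11\right) = - 30 \left(- \frac{1}{2} - 11\right) = \left(-30\right) \left(- \frac{23}{2}\right) = 345$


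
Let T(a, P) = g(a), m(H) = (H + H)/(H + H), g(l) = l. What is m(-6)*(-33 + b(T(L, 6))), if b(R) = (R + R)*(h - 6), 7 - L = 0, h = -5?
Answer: -187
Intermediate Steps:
L = 7 (L = 7 - 1*0 = 7 + 0 = 7)
m(H) = 1 (m(H) = (2*H)/((2*H)) = (2*H)*(1/(2*H)) = 1)
T(a, P) = a
b(R) = -22*R (b(R) = (R + R)*(-5 - 6) = (2*R)*(-11) = -22*R)
m(-6)*(-33 + b(T(L, 6))) = 1*(-33 - 22*7) = 1*(-33 - 154) = 1*(-187) = -187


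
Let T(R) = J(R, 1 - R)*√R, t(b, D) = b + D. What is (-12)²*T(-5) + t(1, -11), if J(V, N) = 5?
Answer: -10 + 720*I*√5 ≈ -10.0 + 1610.0*I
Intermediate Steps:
t(b, D) = D + b
T(R) = 5*√R
(-12)²*T(-5) + t(1, -11) = (-12)²*(5*√(-5)) + (-11 + 1) = 144*(5*(I*√5)) - 10 = 144*(5*I*√5) - 10 = 720*I*√5 - 10 = -10 + 720*I*√5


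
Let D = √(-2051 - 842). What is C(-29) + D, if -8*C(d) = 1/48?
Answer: -1/384 + I*√2893 ≈ -0.0026042 + 53.787*I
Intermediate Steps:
D = I*√2893 (D = √(-2893) = I*√2893 ≈ 53.787*I)
C(d) = -1/384 (C(d) = -⅛/48 = -⅛*1/48 = -1/384)
C(-29) + D = -1/384 + I*√2893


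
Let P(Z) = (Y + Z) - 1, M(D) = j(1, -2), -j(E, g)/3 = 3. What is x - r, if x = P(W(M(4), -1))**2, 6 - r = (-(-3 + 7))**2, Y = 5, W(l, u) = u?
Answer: 19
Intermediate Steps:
j(E, g) = -9 (j(E, g) = -3*3 = -9)
M(D) = -9
P(Z) = 4 + Z (P(Z) = (5 + Z) - 1 = 4 + Z)
r = -10 (r = 6 - (-(-3 + 7))**2 = 6 - (-1*4)**2 = 6 - 1*(-4)**2 = 6 - 1*16 = 6 - 16 = -10)
x = 9 (x = (4 - 1)**2 = 3**2 = 9)
x - r = 9 - 1*(-10) = 9 + 10 = 19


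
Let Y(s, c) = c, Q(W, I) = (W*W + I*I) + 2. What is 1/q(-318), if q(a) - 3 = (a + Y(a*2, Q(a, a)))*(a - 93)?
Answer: -1/82994049 ≈ -1.2049e-8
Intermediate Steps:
Q(W, I) = 2 + I² + W² (Q(W, I) = (W² + I²) + 2 = (I² + W²) + 2 = 2 + I² + W²)
q(a) = 3 + (-93 + a)*(2 + a + 2*a²) (q(a) = 3 + (a + (2 + a² + a²))*(a - 93) = 3 + (a + (2 + 2*a²))*(-93 + a) = 3 + (2 + a + 2*a²)*(-93 + a) = 3 + (-93 + a)*(2 + a + 2*a²))
1/q(-318) = 1/(-183 - 185*(-318)² - 91*(-318) + 2*(-318)³) = 1/(-183 - 185*101124 + 28938 + 2*(-32157432)) = 1/(-183 - 18707940 + 28938 - 64314864) = 1/(-82994049) = -1/82994049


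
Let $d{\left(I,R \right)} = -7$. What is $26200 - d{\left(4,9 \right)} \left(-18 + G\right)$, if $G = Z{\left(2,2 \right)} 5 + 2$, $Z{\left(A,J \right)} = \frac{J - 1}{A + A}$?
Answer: $\frac{104387}{4} \approx 26097.0$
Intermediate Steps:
$Z{\left(A,J \right)} = \frac{-1 + J}{2 A}$
$G = \frac{13}{4}$ ($G = \frac{-1 + 2}{2 \cdot 2} \cdot 5 + 2 = \frac{1}{2} \cdot \frac{1}{2} \cdot 1 \cdot 5 + 2 = \frac{1}{4} \cdot 5 + 2 = \frac{5}{4} + 2 = \frac{13}{4} \approx 3.25$)
$26200 - d{\left(4,9 \right)} \left(-18 + G\right) = 26200 - - 7 \left(-18 + \frac{13}{4}\right) = 26200 - \left(-7\right) \left(- \frac{59}{4}\right) = 26200 - \frac{413}{4} = \frac{104387}{4}$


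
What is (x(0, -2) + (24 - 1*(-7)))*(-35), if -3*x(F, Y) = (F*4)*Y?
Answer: -1085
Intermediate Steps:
x(F, Y) = -4*F*Y/3 (x(F, Y) = -F*4*Y/3 = -4*F*Y/3)
(x(0, -2) + (24 - 1*(-7)))*(-35) = (-4/3*0*(-2) + (24 - 1*(-7)))*(-35) = (0 + (24 + 7))*(-35) = (0 + 31)*(-35) = 31*(-35) = -1085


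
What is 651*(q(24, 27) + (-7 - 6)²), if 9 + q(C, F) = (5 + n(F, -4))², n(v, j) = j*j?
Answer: 391251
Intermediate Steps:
n(v, j) = j²
q(C, F) = 432 (q(C, F) = -9 + (5 + (-4)²)² = -9 + (5 + 16)² = -9 + 21² = -9 + 441 = 432)
651*(q(24, 27) + (-7 - 6)²) = 651*(432 + (-7 - 6)²) = 651*(432 + (-13)²) = 651*(432 + 169) = 651*601 = 391251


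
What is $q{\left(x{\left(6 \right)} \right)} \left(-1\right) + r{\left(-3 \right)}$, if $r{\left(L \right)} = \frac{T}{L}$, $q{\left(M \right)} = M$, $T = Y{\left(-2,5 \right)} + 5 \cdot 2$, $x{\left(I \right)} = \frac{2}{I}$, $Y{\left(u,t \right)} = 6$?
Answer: $- \frac{17}{3} \approx -5.6667$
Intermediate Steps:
$T = 16$ ($T = 6 + 5 \cdot 2 = 6 + 10 = 16$)
$r{\left(L \right)} = \frac{16}{L}$
$q{\left(x{\left(6 \right)} \right)} \left(-1\right) + r{\left(-3 \right)} = \frac{2}{6} \left(-1\right) + \frac{16}{-3} = 2 \cdot \frac{1}{6} \left(-1\right) + 16 \left(- \frac{1}{3}\right) = \frac{1}{3} \left(-1\right) - \frac{16}{3} = - \frac{1}{3} - \frac{16}{3} = - \frac{17}{3}$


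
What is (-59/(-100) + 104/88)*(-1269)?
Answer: -2473281/1100 ≈ -2248.4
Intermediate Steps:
(-59/(-100) + 104/88)*(-1269) = (-59*(-1/100) + 104*(1/88))*(-1269) = (59/100 + 13/11)*(-1269) = (1949/1100)*(-1269) = -2473281/1100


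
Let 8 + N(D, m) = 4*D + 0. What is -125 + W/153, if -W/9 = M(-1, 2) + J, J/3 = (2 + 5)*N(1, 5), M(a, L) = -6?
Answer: -2035/17 ≈ -119.71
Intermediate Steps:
N(D, m) = -8 + 4*D (N(D, m) = -8 + (4*D + 0) = -8 + 4*D)
J = -84 (J = 3*((2 + 5)*(-8 + 4*1)) = 3*(7*(-8 + 4)) = 3*(7*(-4)) = 3*(-28) = -84)
W = 810 (W = -9*(-6 - 84) = -9*(-90) = 810)
-125 + W/153 = -125 + 810/153 = -125 + (1/153)*810 = -125 + 90/17 = -2035/17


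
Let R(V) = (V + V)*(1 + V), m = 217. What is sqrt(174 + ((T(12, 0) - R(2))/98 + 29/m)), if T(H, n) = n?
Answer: sqrt(8194013)/217 ≈ 13.191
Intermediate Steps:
R(V) = 2*V*(1 + V) (R(V) = (2*V)*(1 + V) = 2*V*(1 + V))
sqrt(174 + ((T(12, 0) - R(2))/98 + 29/m)) = sqrt(174 + ((0 - 2*2*(1 + 2))/98 + 29/217)) = sqrt(174 + ((0 - 2*2*3)*(1/98) + 29*(1/217))) = sqrt(174 + ((0 - 1*12)*(1/98) + 29/217)) = sqrt(174 + ((0 - 12)*(1/98) + 29/217)) = sqrt(174 + (-12*1/98 + 29/217)) = sqrt(174 + (-6/49 + 29/217)) = sqrt(174 + 17/1519) = sqrt(264323/1519) = sqrt(8194013)/217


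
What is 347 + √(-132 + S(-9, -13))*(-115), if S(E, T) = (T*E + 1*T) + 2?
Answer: 347 - 115*I*√26 ≈ 347.0 - 586.39*I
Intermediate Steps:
S(E, T) = 2 + T + E*T (S(E, T) = (E*T + T) + 2 = (T + E*T) + 2 = 2 + T + E*T)
347 + √(-132 + S(-9, -13))*(-115) = 347 + √(-132 + (2 - 13 - 9*(-13)))*(-115) = 347 + √(-132 + (2 - 13 + 117))*(-115) = 347 + √(-132 + 106)*(-115) = 347 + √(-26)*(-115) = 347 + (I*√26)*(-115) = 347 - 115*I*√26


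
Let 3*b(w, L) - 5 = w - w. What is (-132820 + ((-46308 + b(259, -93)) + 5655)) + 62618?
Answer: -332560/3 ≈ -1.1085e+5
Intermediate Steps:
b(w, L) = 5/3 (b(w, L) = 5/3 + (w - w)/3 = 5/3 + (⅓)*0 = 5/3 + 0 = 5/3)
(-132820 + ((-46308 + b(259, -93)) + 5655)) + 62618 = (-132820 + ((-46308 + 5/3) + 5655)) + 62618 = (-132820 + (-138919/3 + 5655)) + 62618 = (-132820 - 121954/3) + 62618 = -520414/3 + 62618 = -332560/3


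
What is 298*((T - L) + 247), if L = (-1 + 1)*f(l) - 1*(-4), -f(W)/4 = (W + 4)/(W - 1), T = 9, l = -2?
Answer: 75096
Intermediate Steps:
f(W) = -4*(4 + W)/(-1 + W) (f(W) = -4*(W + 4)/(W - 1) = -4*(4 + W)/(-1 + W))
L = 4 (L = (-1 + 1)*(4*(-4 - 1*(-2))/(-1 - 2)) - 1*(-4) = 0*(4*(-4 + 2)/(-3)) + 4 = 0*(4*(-⅓)*(-2)) + 4 = 0*(8/3) + 4 = 0 + 4 = 4)
298*((T - L) + 247) = 298*((9 - 1*4) + 247) = 298*((9 - 4) + 247) = 298*(5 + 247) = 298*252 = 75096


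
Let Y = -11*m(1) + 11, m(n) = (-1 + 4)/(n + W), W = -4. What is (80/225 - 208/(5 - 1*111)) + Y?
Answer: 57998/2385 ≈ 24.318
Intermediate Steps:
m(n) = 3/(-4 + n) (m(n) = (-1 + 4)/(n - 4) = 3/(-4 + n))
Y = 22 (Y = -33/(-4 + 1) + 11 = -33/(-3) + 11 = -33*(-1)/3 + 11 = -11*(-1) + 11 = 11 + 11 = 22)
(80/225 - 208/(5 - 1*111)) + Y = (80/225 - 208/(5 - 1*111)) + 22 = (80*(1/225) - 208/(5 - 111)) + 22 = (16/45 - 208/(-106)) + 22 = (16/45 - 208*(-1/106)) + 22 = (16/45 + 104/53) + 22 = 5528/2385 + 22 = 57998/2385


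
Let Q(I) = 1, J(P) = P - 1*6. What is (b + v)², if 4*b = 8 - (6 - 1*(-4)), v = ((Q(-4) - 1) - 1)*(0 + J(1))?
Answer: 81/4 ≈ 20.250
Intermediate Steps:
J(P) = -6 + P (J(P) = P - 6 = -6 + P)
v = 5 (v = ((1 - 1) - 1)*(0 + (-6 + 1)) = (0 - 1)*(0 - 5) = -1*(-5) = 5)
b = -½ (b = (8 - (6 - 1*(-4)))/4 = (8 - (6 + 4))/4 = (8 - 1*10)/4 = (8 - 10)/4 = (¼)*(-2) = -½ ≈ -0.50000)
(b + v)² = (-½ + 5)² = (9/2)² = 81/4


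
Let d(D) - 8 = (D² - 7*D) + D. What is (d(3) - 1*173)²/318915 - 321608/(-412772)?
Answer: 3196186122/3656643955 ≈ 0.87408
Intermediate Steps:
d(D) = 8 + D² - 6*D (d(D) = 8 + ((D² - 7*D) + D) = 8 + (D² - 6*D) = 8 + D² - 6*D)
(d(3) - 1*173)²/318915 - 321608/(-412772) = ((8 + 3² - 6*3) - 1*173)²/318915 - 321608/(-412772) = ((8 + 9 - 18) - 173)²*(1/318915) - 321608*(-1/412772) = (-1 - 173)²*(1/318915) + 80402/103193 = (-174)²*(1/318915) + 80402/103193 = 30276*(1/318915) + 80402/103193 = 3364/35435 + 80402/103193 = 3196186122/3656643955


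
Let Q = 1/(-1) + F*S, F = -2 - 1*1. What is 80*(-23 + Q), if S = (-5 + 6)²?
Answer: -2160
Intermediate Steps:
S = 1 (S = 1² = 1)
F = -3 (F = -2 - 1 = -3)
Q = -4 (Q = 1/(-1) - 3*1 = -1 - 3 = -4)
80*(-23 + Q) = 80*(-23 - 4) = 80*(-27) = -2160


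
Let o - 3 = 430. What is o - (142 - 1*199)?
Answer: 490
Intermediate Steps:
o = 433 (o = 3 + 430 = 433)
o - (142 - 1*199) = 433 - (142 - 1*199) = 433 - (142 - 199) = 433 - 1*(-57) = 433 + 57 = 490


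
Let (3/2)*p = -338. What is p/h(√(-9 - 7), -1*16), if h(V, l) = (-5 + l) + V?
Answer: 4732/457 + 2704*I/1371 ≈ 10.354 + 1.9723*I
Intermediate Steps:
p = -676/3 (p = (⅔)*(-338) = -676/3 ≈ -225.33)
h(V, l) = -5 + V + l
p/h(√(-9 - 7), -1*16) = -676/(3*(-5 + √(-9 - 7) - 1*16)) = -676/(3*(-5 + √(-16) - 16)) = -676/(3*(-5 + 4*I - 16)) = -676*(-21 - 4*I)/457/3 = -676*(-21 - 4*I)/1371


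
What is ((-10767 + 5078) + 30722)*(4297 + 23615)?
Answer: 698721096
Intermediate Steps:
((-10767 + 5078) + 30722)*(4297 + 23615) = (-5689 + 30722)*27912 = 25033*27912 = 698721096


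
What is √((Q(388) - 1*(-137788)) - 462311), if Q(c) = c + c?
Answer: I*√323747 ≈ 568.99*I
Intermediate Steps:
Q(c) = 2*c
√((Q(388) - 1*(-137788)) - 462311) = √((2*388 - 1*(-137788)) - 462311) = √((776 + 137788) - 462311) = √(138564 - 462311) = √(-323747) = I*√323747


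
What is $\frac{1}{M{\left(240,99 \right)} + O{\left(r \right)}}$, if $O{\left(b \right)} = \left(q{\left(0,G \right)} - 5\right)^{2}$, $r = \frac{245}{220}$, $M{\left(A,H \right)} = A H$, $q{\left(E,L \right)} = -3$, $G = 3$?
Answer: $\frac{1}{23824} \approx 4.1974 \cdot 10^{-5}$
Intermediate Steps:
$r = \frac{49}{44}$ ($r = 245 \cdot \frac{1}{220} = \frac{49}{44} \approx 1.1136$)
$O{\left(b \right)} = 64$ ($O{\left(b \right)} = \left(-3 - 5\right)^{2} = \left(-8\right)^{2} = 64$)
$\frac{1}{M{\left(240,99 \right)} + O{\left(r \right)}} = \frac{1}{240 \cdot 99 + 64} = \frac{1}{23760 + 64} = \frac{1}{23824}$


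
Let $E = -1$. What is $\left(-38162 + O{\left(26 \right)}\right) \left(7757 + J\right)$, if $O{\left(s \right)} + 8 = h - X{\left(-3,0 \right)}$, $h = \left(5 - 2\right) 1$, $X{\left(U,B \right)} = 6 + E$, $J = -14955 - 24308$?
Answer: $1202647032$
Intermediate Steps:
$J = -39263$
$X{\left(U,B \right)} = 5$ ($X{\left(U,B \right)} = 6 - 1 = 5$)
$h = 3$ ($h = \left(5 + \left(-3 + 1\right)\right) 1 = \left(5 - 2\right) 1 = 3 \cdot 1 = 3$)
$O{\left(s \right)} = -10$ ($O{\left(s \right)} = -8 + \left(3 - 5\right) = -8 - 2 = -10$)
$\left(-38162 + O{\left(26 \right)}\right) \left(7757 + J\right) = \left(-38162 - 10\right) \left(7757 - 39263\right) = \left(-38172\right) \left(-31506\right) = 1202647032$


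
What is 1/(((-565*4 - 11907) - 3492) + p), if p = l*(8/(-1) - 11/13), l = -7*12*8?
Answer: -13/152287 ≈ -8.5365e-5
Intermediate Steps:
l = -672 (l = -84*8 = -672)
p = 77280/13 (p = -672*(8/(-1) - 11/13) = -672*(8*(-1) - 11*1/13) = -672*(-8 - 11/13) = -672*(-115/13) = 77280/13 ≈ 5944.6)
1/(((-565*4 - 11907) - 3492) + p) = 1/(((-565*4 - 11907) - 3492) + 77280/13) = 1/(((-2260 - 11907) - 3492) + 77280/13) = 1/((-14167 - 3492) + 77280/13) = 1/(-17659 + 77280/13) = 1/(-152287/13) = -13/152287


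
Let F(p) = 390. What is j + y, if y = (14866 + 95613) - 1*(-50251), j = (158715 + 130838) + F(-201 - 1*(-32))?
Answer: 450673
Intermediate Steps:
j = 289943 (j = (158715 + 130838) + 390 = 289553 + 390 = 289943)
y = 160730 (y = 110479 + 50251 = 160730)
j + y = 289943 + 160730 = 450673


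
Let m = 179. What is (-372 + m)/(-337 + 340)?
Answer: -193/3 ≈ -64.333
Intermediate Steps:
(-372 + m)/(-337 + 340) = (-372 + 179)/(-337 + 340) = -193/3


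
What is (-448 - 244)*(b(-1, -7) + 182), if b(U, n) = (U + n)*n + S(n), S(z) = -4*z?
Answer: -184072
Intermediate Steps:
b(U, n) = -4*n + n*(U + n) (b(U, n) = (U + n)*n - 4*n = n*(U + n) - 4*n = -4*n + n*(U + n))
(-448 - 244)*(b(-1, -7) + 182) = (-448 - 244)*(-7*(-4 - 1 - 7) + 182) = -692*(-7*(-12) + 182) = -692*(84 + 182) = -692*266 = -184072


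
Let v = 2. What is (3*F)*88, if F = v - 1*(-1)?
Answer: 792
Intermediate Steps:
F = 3 (F = 2 - 1*(-1) = 2 + 1 = 3)
(3*F)*88 = (3*3)*88 = 9*88 = 792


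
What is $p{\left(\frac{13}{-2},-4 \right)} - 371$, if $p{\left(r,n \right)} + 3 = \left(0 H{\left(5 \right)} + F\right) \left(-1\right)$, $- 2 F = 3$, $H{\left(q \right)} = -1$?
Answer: $- \frac{745}{2} \approx -372.5$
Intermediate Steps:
$F = - \frac{3}{2}$ ($F = \left(- \frac{1}{2}\right) 3 = - \frac{3}{2} \approx -1.5$)
$p{\left(r,n \right)} = - \frac{3}{2}$ ($p{\left(r,n \right)} = -3 + \left(0 \left(-1\right) - \frac{3}{2}\right) \left(-1\right) = -3 + \left(0 - \frac{3}{2}\right) \left(-1\right) = -3 - - \frac{3}{2} = -3 + \frac{3}{2} = - \frac{3}{2}$)
$p{\left(\frac{13}{-2},-4 \right)} - 371 = - \frac{3}{2} - 371 = - \frac{745}{2}$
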